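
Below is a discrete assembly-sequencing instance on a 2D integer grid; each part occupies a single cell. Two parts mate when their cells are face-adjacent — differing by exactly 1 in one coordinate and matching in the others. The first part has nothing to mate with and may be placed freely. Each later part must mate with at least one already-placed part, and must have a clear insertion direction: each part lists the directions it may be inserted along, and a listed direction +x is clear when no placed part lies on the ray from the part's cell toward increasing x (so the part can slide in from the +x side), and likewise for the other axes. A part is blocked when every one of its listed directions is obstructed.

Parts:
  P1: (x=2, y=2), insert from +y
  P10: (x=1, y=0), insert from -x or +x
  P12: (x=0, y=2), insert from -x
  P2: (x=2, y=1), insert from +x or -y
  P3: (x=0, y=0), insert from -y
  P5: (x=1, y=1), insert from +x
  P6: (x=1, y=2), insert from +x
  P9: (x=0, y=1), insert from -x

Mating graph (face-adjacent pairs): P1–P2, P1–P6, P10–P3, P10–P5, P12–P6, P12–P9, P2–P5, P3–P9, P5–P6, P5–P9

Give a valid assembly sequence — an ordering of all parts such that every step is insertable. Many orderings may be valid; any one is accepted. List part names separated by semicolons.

P6; P1; P5; P2; P9; P3; P10; P12

1. P6@(1, 2) [+x clear] — {P6}
2. P1@(2, 2) [+y clear] — {P1, P6}
3. P5@(1, 1) [+x clear] — {P1, P5, P6}
4. P2@(2, 1) [+x clear] — {P1, P2, P5, P6}
5. P9@(0, 1) [-x clear] — {P1, P2, P5, P6, P9}
6. P3@(0, 0) [-y clear] — {P1, P2, P3, P5, P6, P9}
7. P10@(1, 0) [+x clear] — {P1, P10, P2, P3, P5, P6, P9}
8. P12@(0, 2) [-x clear] — {P1, P10, P12, P2, P3, P5, P6, P9}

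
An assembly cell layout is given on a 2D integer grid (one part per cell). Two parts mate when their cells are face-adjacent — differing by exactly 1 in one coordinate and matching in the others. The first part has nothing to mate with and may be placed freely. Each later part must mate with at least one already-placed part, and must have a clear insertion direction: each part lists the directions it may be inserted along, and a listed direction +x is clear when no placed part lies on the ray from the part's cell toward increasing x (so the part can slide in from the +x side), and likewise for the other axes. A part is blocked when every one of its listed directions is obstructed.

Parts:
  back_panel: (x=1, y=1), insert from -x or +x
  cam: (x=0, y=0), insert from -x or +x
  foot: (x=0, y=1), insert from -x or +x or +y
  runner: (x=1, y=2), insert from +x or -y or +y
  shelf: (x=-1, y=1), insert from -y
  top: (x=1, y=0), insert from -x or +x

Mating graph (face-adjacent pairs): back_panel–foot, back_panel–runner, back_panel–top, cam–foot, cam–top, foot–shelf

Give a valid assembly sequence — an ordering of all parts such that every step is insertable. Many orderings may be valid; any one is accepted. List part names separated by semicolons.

1. foot@(0, 1) [-x clear] — {foot}
2. cam@(0, 0) [-x clear] — {cam, foot}
3. top@(1, 0) [+x clear] — {cam, foot, top}
4. back_panel@(1, 1) [+x clear] — {back_panel, cam, foot, top}
5. runner@(1, 2) [+x clear] — {back_panel, cam, foot, runner, top}
6. shelf@(-1, 1) [-y clear] — {back_panel, cam, foot, runner, shelf, top}

foot; cam; top; back_panel; runner; shelf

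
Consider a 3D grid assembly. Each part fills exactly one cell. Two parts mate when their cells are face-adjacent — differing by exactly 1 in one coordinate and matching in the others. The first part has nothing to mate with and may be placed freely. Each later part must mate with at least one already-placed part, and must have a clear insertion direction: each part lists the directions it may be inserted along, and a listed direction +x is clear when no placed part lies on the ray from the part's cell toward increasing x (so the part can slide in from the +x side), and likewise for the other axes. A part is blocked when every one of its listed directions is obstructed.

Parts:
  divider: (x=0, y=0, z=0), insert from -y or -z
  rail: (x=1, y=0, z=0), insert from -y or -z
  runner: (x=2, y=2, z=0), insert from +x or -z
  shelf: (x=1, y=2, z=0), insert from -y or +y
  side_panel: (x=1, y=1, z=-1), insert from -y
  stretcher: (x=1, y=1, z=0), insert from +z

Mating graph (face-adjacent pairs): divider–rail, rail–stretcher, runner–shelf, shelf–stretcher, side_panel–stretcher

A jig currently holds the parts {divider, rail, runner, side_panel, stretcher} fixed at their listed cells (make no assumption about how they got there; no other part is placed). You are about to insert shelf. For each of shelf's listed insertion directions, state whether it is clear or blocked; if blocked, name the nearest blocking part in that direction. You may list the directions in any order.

-y: nearest on ray is stretcher@(1, 1, 0) ⇒ blocked
+y: ray from shelf(1, 2, 0) has no placed part ⇒ clear

+y: clear; -y: blocked by stretcher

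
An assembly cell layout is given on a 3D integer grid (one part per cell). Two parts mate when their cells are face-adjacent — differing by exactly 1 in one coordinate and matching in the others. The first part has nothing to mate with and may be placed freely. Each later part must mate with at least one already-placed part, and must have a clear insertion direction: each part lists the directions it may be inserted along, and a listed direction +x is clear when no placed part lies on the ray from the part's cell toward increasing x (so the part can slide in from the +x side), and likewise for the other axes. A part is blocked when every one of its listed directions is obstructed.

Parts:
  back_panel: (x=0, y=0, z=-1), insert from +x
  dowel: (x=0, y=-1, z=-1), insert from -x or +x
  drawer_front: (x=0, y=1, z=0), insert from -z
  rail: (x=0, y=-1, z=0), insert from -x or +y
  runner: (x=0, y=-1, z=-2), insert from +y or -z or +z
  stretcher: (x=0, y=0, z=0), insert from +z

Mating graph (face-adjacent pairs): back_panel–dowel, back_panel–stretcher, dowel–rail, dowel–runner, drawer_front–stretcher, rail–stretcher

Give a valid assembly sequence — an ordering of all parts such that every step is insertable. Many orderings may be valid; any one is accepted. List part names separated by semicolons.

runner; dowel; rail; back_panel; stretcher; drawer_front

1. runner@(0, -1, -2) [+y clear] — {runner}
2. dowel@(0, -1, -1) [-x clear] — {dowel, runner}
3. rail@(0, -1, 0) [-x clear] — {dowel, rail, runner}
4. back_panel@(0, 0, -1) [+x clear] — {back_panel, dowel, rail, runner}
5. stretcher@(0, 0, 0) [+z clear] — {back_panel, dowel, rail, runner, stretcher}
6. drawer_front@(0, 1, 0) [-z clear] — {back_panel, dowel, drawer_front, rail, runner, stretcher}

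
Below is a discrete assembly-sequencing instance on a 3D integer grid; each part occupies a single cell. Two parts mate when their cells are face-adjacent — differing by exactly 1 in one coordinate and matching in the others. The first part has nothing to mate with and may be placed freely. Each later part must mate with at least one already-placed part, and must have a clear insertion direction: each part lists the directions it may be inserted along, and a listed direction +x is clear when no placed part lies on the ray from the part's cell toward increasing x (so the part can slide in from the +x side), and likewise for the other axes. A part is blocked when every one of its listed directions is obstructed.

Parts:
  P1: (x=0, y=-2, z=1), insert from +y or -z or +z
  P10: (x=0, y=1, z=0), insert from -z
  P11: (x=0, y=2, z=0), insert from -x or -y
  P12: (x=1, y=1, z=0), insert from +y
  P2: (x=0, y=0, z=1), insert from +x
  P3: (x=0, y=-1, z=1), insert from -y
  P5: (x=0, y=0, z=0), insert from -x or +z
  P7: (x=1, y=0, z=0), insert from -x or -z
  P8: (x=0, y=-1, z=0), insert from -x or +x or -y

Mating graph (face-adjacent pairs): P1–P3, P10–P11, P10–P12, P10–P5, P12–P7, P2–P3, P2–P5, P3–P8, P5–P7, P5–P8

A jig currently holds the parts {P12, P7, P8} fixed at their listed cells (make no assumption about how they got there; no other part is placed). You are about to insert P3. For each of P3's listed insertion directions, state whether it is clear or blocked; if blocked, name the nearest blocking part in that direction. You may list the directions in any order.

-y: ray from P3(0, -1, 1) has no placed part ⇒ clear

-y: clear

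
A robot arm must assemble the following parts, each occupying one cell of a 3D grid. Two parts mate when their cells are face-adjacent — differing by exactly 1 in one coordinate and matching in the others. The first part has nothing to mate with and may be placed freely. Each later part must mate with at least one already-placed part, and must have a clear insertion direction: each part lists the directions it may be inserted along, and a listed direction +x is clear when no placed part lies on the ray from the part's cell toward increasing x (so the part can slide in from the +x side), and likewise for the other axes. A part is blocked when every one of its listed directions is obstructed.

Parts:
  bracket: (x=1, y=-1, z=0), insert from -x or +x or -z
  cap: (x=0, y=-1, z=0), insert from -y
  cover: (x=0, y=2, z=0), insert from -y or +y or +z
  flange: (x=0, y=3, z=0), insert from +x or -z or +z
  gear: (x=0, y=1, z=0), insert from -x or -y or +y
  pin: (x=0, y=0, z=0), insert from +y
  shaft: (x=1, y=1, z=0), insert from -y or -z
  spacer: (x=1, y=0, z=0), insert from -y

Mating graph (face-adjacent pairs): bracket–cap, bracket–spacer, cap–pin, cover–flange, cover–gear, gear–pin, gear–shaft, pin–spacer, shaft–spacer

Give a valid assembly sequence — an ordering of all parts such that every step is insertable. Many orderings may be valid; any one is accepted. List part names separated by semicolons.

1. shaft@(1, 1, 0) [-y clear] — {shaft}
2. spacer@(1, 0, 0) [-y clear] — {shaft, spacer}
3. bracket@(1, -1, 0) [-x clear] — {bracket, shaft, spacer}
4. pin@(0, 0, 0) [+y clear] — {bracket, pin, shaft, spacer}
5. gear@(0, 1, 0) [-x clear] — {bracket, gear, pin, shaft, spacer}
6. cover@(0, 2, 0) [+y clear] — {bracket, cover, gear, pin, shaft, spacer}
7. flange@(0, 3, 0) [+x clear] — {bracket, cover, flange, gear, pin, shaft, spacer}
8. cap@(0, -1, 0) [-y clear] — {bracket, cap, cover, flange, gear, pin, shaft, spacer}

shaft; spacer; bracket; pin; gear; cover; flange; cap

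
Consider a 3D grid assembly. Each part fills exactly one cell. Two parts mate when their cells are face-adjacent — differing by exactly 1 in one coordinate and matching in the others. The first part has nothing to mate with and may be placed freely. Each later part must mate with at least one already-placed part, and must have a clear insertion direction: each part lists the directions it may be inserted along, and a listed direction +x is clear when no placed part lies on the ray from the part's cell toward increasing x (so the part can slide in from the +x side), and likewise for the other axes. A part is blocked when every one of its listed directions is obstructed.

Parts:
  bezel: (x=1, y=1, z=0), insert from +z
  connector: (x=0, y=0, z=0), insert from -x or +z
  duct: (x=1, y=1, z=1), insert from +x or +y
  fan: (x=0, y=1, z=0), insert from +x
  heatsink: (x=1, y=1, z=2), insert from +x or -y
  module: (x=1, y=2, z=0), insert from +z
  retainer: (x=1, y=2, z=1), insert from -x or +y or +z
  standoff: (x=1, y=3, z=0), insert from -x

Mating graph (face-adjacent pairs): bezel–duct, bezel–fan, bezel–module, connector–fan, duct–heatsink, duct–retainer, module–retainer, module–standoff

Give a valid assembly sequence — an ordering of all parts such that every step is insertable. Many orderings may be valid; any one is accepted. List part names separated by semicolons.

1. fan@(0, 1, 0) [+x clear] — {fan}
2. bezel@(1, 1, 0) [+z clear] — {bezel, fan}
3. duct@(1, 1, 1) [+x clear] — {bezel, duct, fan}
4. heatsink@(1, 1, 2) [+x clear] — {bezel, duct, fan, heatsink}
5. module@(1, 2, 0) [+z clear] — {bezel, duct, fan, heatsink, module}
6. standoff@(1, 3, 0) [-x clear] — {bezel, duct, fan, heatsink, module, standoff}
7. retainer@(1, 2, 1) [-x clear] — {bezel, duct, fan, heatsink, module, retainer, standoff}
8. connector@(0, 0, 0) [-x clear] — {bezel, connector, duct, fan, heatsink, module, retainer, standoff}

fan; bezel; duct; heatsink; module; standoff; retainer; connector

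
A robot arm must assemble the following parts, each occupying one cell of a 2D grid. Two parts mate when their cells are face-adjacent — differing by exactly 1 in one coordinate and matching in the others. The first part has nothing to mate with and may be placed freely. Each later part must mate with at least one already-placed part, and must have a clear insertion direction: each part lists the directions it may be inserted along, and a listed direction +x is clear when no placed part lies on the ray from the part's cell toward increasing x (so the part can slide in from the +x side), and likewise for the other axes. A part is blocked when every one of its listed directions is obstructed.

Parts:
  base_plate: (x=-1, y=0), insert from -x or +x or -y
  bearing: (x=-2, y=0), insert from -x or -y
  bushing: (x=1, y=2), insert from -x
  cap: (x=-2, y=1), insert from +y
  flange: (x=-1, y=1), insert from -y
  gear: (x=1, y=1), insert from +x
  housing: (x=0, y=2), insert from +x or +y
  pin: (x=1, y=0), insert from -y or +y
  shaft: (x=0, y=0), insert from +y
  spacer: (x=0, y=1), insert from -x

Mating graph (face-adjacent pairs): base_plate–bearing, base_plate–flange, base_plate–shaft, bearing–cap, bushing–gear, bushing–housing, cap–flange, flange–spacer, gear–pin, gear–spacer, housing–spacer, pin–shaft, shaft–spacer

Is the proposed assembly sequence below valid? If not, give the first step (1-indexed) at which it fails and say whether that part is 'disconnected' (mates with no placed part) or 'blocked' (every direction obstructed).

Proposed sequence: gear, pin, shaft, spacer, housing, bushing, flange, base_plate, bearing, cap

1. gear@(1, 1) [+x clear] — {gear}
2. pin@(1, 0) [-y clear] — {gear, pin}
3. shaft@(0, 0) [+y clear] — {gear, pin, shaft}
4. spacer@(0, 1) [-x clear] — {gear, pin, shaft, spacer}
5. housing@(0, 2) [+x clear] — {gear, housing, pin, shaft, spacer}
6. bushing@(1, 2) — -x all obstructed ⇒ blocked

Invalid at step 6 (blocked)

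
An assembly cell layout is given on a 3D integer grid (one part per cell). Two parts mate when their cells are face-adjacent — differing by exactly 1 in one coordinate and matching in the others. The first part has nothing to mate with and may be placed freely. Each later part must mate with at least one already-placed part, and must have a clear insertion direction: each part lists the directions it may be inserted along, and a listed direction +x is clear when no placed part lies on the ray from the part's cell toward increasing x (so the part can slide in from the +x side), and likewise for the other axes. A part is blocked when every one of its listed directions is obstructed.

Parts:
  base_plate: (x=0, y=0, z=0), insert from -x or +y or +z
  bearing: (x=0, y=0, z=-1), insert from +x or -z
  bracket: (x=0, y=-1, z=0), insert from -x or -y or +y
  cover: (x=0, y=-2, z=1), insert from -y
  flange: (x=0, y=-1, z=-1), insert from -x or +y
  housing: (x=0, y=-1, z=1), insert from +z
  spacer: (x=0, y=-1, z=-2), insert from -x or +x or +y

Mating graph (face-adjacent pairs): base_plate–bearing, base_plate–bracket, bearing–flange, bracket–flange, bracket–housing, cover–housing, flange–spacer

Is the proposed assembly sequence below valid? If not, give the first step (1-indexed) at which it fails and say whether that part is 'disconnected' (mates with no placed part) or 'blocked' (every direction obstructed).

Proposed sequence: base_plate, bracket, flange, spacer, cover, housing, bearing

1. base_plate@(0, 0, 0) [-x clear] — {base_plate}
2. bracket@(0, -1, 0) [-x clear] — {base_plate, bracket}
3. flange@(0, -1, -1) [-x clear] — {base_plate, bracket, flange}
4. spacer@(0, -1, -2) [-x clear] — {base_plate, bracket, flange, spacer}
5. cover@(0, -2, 1) — no placed neighbour ⇒ disconnected

Invalid at step 5 (disconnected)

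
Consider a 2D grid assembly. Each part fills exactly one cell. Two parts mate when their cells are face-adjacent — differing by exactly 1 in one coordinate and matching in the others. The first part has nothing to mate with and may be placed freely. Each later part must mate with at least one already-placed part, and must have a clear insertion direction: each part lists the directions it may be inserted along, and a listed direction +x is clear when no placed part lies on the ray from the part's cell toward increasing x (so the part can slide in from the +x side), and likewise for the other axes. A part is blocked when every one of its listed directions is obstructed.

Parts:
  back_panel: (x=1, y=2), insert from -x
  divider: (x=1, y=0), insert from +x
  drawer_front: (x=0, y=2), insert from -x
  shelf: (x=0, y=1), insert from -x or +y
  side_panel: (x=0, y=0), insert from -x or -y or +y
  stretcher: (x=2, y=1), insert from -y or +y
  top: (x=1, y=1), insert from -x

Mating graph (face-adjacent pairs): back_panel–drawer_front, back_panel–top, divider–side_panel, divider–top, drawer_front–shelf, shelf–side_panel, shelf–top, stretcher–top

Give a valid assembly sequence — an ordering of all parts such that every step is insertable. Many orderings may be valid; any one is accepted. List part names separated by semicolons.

top; back_panel; drawer_front; shelf; side_panel; stretcher; divider

1. top@(1, 1) [-x clear] — {top}
2. back_panel@(1, 2) [-x clear] — {back_panel, top}
3. drawer_front@(0, 2) [-x clear] — {back_panel, drawer_front, top}
4. shelf@(0, 1) [-x clear] — {back_panel, drawer_front, shelf, top}
5. side_panel@(0, 0) [-x clear] — {back_panel, drawer_front, shelf, side_panel, top}
6. stretcher@(2, 1) [-y clear] — {back_panel, drawer_front, shelf, side_panel, stretcher, top}
7. divider@(1, 0) [+x clear] — {back_panel, divider, drawer_front, shelf, side_panel, stretcher, top}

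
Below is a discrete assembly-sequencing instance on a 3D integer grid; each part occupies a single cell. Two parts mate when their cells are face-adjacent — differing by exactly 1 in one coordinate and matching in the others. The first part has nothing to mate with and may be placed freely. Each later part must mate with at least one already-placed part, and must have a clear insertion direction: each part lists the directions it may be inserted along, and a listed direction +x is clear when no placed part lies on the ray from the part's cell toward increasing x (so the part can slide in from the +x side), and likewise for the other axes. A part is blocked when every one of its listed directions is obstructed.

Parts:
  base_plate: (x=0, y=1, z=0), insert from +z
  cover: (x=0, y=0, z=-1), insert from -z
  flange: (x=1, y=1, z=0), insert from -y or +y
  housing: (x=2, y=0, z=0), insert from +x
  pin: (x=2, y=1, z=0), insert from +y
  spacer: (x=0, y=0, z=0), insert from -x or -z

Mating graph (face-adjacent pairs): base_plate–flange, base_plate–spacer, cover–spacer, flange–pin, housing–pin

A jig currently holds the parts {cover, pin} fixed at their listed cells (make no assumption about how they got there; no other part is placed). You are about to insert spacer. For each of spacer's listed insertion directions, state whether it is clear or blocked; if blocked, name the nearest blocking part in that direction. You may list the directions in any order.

-x: ray from spacer(0, 0, 0) has no placed part ⇒ clear
-z: nearest on ray is cover@(0, 0, -1) ⇒ blocked

-x: clear; -z: blocked by cover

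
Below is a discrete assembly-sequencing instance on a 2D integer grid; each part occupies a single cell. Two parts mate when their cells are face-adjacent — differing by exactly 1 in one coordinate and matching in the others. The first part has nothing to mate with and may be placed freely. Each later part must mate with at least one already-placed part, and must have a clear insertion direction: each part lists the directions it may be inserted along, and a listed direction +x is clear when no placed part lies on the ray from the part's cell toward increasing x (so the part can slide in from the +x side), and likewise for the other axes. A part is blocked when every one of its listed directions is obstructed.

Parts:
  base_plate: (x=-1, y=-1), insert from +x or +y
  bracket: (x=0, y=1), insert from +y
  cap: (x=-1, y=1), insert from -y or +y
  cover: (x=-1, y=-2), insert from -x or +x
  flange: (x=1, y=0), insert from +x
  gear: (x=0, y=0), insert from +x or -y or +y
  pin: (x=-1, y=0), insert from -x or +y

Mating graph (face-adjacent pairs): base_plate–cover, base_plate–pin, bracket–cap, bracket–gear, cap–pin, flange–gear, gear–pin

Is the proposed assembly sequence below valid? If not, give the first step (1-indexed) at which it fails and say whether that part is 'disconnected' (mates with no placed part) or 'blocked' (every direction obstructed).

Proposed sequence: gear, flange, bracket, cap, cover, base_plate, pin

Invalid at step 5 (disconnected)

1. gear@(0, 0) [+x clear] — {gear}
2. flange@(1, 0) [+x clear] — {flange, gear}
3. bracket@(0, 1) [+y clear] — {bracket, flange, gear}
4. cap@(-1, 1) [-y clear] — {bracket, cap, flange, gear}
5. cover@(-1, -2) — no placed neighbour ⇒ disconnected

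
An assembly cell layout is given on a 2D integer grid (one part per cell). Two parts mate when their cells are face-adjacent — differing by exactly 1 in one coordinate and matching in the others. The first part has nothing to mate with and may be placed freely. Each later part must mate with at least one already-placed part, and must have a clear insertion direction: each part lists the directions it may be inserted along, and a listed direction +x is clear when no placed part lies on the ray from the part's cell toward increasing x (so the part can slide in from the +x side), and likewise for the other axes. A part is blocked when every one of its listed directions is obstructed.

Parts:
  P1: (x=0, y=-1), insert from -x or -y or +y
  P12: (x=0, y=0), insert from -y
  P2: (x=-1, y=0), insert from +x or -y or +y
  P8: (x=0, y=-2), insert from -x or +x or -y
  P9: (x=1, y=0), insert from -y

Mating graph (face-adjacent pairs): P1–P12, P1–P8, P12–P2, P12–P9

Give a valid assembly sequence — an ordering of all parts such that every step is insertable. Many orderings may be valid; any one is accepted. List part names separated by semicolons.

P9; P12; P1; P8; P2

1. P9@(1, 0) [-y clear] — {P9}
2. P12@(0, 0) [-y clear] — {P12, P9}
3. P1@(0, -1) [-x clear] — {P1, P12, P9}
4. P8@(0, -2) [-x clear] — {P1, P12, P8, P9}
5. P2@(-1, 0) [-y clear] — {P1, P12, P2, P8, P9}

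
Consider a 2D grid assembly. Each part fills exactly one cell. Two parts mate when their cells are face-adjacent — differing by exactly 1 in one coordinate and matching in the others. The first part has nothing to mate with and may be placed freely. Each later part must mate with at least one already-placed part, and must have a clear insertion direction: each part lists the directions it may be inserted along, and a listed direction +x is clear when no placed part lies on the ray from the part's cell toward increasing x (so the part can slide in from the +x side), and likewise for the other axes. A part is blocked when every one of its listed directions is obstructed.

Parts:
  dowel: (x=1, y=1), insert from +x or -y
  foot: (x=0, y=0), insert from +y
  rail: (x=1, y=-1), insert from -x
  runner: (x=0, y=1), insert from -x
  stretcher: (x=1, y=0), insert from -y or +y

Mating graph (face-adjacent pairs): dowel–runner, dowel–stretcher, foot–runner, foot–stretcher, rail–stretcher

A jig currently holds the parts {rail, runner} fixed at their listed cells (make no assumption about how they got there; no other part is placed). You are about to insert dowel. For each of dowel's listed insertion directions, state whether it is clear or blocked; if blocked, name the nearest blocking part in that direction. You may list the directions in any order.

+x: ray from dowel(1, 1) has no placed part ⇒ clear
-y: nearest on ray is rail@(1, -1) ⇒ blocked

+x: clear; -y: blocked by rail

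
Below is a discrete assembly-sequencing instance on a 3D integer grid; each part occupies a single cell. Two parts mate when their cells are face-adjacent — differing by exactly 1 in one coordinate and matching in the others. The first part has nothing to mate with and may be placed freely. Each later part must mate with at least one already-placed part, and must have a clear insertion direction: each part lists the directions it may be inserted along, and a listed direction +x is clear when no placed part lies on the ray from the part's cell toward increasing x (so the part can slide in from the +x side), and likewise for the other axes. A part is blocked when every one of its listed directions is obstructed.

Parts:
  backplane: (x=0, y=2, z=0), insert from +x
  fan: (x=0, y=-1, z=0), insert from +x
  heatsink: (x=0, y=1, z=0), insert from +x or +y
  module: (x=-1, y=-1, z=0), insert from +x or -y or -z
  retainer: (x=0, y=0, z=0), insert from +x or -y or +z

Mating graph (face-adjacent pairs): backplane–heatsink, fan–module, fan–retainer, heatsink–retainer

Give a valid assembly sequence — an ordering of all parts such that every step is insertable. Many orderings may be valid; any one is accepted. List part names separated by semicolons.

backplane; heatsink; retainer; fan; module

1. backplane@(0, 2, 0) [+x clear] — {backplane}
2. heatsink@(0, 1, 0) [+x clear] — {backplane, heatsink}
3. retainer@(0, 0, 0) [+x clear] — {backplane, heatsink, retainer}
4. fan@(0, -1, 0) [+x clear] — {backplane, fan, heatsink, retainer}
5. module@(-1, -1, 0) [-y clear] — {backplane, fan, heatsink, module, retainer}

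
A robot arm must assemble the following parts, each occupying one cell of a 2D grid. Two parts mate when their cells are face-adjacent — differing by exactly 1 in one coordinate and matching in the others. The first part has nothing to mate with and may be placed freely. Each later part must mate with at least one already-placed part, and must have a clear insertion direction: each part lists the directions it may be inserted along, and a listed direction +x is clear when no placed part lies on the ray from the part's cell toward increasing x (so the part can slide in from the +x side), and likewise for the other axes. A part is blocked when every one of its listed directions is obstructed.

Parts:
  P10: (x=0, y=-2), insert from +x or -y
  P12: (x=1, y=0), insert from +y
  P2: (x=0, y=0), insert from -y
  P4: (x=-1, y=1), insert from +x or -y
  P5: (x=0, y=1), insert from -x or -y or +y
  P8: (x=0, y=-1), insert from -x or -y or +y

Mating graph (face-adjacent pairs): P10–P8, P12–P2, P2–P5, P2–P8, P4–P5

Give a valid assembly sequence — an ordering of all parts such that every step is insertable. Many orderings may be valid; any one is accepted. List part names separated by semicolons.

P2; P8; P10; P12; P5; P4

1. P2@(0, 0) [-y clear] — {P2}
2. P8@(0, -1) [-x clear] — {P2, P8}
3. P10@(0, -2) [+x clear] — {P10, P2, P8}
4. P12@(1, 0) [+y clear] — {P10, P12, P2, P8}
5. P5@(0, 1) [-x clear] — {P10, P12, P2, P5, P8}
6. P4@(-1, 1) [-y clear] — {P10, P12, P2, P4, P5, P8}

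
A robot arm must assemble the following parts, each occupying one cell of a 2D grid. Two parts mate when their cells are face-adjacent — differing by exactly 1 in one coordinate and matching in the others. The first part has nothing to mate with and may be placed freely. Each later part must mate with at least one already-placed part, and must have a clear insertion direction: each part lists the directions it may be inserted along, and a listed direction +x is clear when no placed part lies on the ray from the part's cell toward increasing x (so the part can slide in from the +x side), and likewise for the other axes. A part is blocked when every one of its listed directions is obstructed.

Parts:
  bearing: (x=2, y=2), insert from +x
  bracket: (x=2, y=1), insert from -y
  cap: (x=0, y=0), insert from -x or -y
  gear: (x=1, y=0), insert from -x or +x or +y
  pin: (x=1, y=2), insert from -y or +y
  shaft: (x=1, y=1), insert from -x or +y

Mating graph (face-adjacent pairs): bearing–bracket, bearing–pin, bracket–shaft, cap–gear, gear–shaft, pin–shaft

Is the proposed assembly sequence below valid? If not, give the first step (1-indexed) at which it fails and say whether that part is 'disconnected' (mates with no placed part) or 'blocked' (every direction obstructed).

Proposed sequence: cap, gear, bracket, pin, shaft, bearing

1. cap@(0, 0) [-x clear] — {cap}
2. gear@(1, 0) [+x clear] — {cap, gear}
3. bracket@(2, 1) — no placed neighbour ⇒ disconnected

Invalid at step 3 (disconnected)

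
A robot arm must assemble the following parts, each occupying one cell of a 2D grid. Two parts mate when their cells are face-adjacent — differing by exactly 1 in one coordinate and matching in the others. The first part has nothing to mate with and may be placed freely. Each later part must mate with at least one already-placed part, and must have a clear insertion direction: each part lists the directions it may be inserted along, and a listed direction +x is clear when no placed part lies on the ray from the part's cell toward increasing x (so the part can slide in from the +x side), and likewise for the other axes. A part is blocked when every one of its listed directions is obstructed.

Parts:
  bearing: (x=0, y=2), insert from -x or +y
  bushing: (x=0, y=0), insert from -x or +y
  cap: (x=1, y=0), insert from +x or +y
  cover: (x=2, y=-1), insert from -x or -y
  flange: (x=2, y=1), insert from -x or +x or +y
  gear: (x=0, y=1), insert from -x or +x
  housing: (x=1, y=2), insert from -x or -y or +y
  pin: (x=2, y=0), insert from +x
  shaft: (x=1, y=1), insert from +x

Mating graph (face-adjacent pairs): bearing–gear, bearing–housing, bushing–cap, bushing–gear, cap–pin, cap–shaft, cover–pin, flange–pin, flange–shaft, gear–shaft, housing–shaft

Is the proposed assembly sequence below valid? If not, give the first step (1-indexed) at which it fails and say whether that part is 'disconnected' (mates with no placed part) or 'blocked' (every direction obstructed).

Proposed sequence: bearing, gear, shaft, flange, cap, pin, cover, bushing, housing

Valid

1. bearing@(0, 2) [-x clear] — {bearing}
2. gear@(0, 1) [-x clear] — {bearing, gear}
3. shaft@(1, 1) [+x clear] — {bearing, gear, shaft}
4. flange@(2, 1) [+x clear] — {bearing, flange, gear, shaft}
5. cap@(1, 0) [+x clear] — {bearing, cap, flange, gear, shaft}
6. pin@(2, 0) [+x clear] — {bearing, cap, flange, gear, pin, shaft}
7. cover@(2, -1) [-x clear] — {bearing, cap, cover, flange, gear, pin, shaft}
8. bushing@(0, 0) [-x clear] — {bearing, bushing, cap, cover, flange, gear, pin, shaft}
9. housing@(1, 2) [+y clear] — {bearing, bushing, cap, cover, flange, gear, housing, pin, shaft}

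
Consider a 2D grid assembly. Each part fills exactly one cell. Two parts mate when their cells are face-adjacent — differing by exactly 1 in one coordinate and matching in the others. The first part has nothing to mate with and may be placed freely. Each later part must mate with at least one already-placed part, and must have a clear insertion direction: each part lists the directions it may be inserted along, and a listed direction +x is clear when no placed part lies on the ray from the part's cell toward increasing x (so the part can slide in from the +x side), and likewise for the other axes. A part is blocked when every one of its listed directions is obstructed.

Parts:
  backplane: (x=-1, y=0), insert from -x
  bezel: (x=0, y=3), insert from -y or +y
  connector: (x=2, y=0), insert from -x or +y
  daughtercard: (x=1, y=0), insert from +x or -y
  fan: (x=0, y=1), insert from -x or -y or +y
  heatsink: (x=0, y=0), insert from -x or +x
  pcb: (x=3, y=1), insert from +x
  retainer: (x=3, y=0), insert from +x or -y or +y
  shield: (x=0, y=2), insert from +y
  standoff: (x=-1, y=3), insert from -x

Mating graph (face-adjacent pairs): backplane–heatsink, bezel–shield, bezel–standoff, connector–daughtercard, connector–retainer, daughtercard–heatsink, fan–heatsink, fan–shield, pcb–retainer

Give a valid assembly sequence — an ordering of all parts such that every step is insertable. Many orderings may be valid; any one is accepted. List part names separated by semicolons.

backplane; heatsink; fan; shield; bezel; standoff; daughtercard; connector; retainer; pcb

1. backplane@(-1, 0) [-x clear] — {backplane}
2. heatsink@(0, 0) [+x clear] — {backplane, heatsink}
3. fan@(0, 1) [-x clear] — {backplane, fan, heatsink}
4. shield@(0, 2) [+y clear] — {backplane, fan, heatsink, shield}
5. bezel@(0, 3) [+y clear] — {backplane, bezel, fan, heatsink, shield}
6. standoff@(-1, 3) [-x clear] — {backplane, bezel, fan, heatsink, shield, standoff}
7. daughtercard@(1, 0) [+x clear] — {backplane, bezel, daughtercard, fan, heatsink, shield, standoff}
8. connector@(2, 0) [+y clear] — {backplane, bezel, connector, daughtercard, fan, heatsink, shield, standoff}
9. retainer@(3, 0) [+x clear] — {backplane, bezel, connector, daughtercard, fan, heatsink, retainer, shield, standoff}
10. pcb@(3, 1) [+x clear] — {backplane, bezel, connector, daughtercard, fan, heatsink, pcb, retainer, shield, standoff}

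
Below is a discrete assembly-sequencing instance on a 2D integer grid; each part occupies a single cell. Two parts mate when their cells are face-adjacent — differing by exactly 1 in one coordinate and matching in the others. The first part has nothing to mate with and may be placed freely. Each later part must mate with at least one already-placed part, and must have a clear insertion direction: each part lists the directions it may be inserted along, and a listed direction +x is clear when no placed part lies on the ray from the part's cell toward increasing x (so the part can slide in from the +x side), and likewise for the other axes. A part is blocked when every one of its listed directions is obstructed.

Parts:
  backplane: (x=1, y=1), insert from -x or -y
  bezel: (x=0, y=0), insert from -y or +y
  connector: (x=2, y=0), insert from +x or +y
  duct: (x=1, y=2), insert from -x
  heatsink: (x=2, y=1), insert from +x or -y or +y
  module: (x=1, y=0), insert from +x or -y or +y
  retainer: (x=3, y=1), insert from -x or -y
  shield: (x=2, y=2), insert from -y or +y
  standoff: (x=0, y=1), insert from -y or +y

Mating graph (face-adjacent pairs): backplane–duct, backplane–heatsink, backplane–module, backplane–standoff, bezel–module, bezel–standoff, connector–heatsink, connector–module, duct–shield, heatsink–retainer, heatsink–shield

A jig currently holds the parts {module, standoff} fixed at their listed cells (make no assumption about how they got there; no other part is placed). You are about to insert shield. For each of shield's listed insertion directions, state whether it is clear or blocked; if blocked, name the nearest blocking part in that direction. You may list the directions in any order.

-y: ray from shield(2, 2) has no placed part ⇒ clear
+y: ray from shield(2, 2) has no placed part ⇒ clear

+y: clear; -y: clear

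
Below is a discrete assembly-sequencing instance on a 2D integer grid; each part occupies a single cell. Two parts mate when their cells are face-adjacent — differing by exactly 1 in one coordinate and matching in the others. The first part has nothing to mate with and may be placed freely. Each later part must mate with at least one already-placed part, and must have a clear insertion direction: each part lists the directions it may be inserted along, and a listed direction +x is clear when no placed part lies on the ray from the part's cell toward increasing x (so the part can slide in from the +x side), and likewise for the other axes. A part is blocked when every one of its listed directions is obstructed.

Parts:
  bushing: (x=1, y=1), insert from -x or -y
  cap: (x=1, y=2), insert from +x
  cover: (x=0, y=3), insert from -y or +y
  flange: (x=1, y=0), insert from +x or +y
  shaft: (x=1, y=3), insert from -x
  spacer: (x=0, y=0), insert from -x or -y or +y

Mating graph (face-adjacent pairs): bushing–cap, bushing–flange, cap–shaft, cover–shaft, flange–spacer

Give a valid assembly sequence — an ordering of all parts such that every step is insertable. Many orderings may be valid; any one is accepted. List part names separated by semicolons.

1. shaft@(1, 3) [-x clear] — {shaft}
2. cap@(1, 2) [+x clear] — {cap, shaft}
3. bushing@(1, 1) [-x clear] — {bushing, cap, shaft}
4. flange@(1, 0) [+x clear] — {bushing, cap, flange, shaft}
5. spacer@(0, 0) [-x clear] — {bushing, cap, flange, shaft, spacer}
6. cover@(0, 3) [+y clear] — {bushing, cap, cover, flange, shaft, spacer}

shaft; cap; bushing; flange; spacer; cover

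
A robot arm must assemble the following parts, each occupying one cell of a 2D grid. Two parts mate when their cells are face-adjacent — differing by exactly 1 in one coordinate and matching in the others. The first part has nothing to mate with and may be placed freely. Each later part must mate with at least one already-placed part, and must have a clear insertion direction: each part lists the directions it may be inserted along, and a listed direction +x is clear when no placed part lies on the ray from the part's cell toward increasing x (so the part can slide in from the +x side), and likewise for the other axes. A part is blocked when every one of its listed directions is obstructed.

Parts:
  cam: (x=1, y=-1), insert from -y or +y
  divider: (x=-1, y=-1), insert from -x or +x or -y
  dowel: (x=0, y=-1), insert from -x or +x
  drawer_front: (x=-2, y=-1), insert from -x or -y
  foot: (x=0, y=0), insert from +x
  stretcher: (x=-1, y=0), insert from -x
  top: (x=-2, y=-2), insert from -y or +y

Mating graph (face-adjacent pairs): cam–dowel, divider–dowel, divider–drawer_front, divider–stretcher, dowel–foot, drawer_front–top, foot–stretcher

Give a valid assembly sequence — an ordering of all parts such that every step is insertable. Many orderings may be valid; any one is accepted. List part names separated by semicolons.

1. stretcher@(-1, 0) [-x clear] — {stretcher}
2. divider@(-1, -1) [-x clear] — {divider, stretcher}
3. dowel@(0, -1) [+x clear] — {divider, dowel, stretcher}
4. drawer_front@(-2, -1) [-x clear] — {divider, dowel, drawer_front, stretcher}
5. cam@(1, -1) [-y clear] — {cam, divider, dowel, drawer_front, stretcher}
6. top@(-2, -2) [-y clear] — {cam, divider, dowel, drawer_front, stretcher, top}
7. foot@(0, 0) [+x clear] — {cam, divider, dowel, drawer_front, foot, stretcher, top}

stretcher; divider; dowel; drawer_front; cam; top; foot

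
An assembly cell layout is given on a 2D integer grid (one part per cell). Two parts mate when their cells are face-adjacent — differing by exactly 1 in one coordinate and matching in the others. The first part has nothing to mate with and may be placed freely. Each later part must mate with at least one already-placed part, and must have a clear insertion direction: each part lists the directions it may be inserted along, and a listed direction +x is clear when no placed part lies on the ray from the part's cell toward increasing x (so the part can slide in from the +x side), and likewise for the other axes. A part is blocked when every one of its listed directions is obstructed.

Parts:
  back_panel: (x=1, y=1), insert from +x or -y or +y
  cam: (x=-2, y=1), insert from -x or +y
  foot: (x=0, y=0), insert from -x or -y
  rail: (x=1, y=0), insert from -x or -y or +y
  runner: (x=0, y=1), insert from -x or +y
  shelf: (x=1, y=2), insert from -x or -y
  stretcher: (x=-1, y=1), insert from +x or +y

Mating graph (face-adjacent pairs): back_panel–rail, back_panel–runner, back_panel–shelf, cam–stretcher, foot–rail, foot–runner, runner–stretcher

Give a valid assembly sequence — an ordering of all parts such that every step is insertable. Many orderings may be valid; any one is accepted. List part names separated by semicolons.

1. back_panel@(1, 1) [+x clear] — {back_panel}
2. rail@(1, 0) [-x clear] — {back_panel, rail}
3. shelf@(1, 2) [-x clear] — {back_panel, rail, shelf}
4. runner@(0, 1) [-x clear] — {back_panel, rail, runner, shelf}
5. stretcher@(-1, 1) [+y clear] — {back_panel, rail, runner, shelf, stretcher}
6. cam@(-2, 1) [-x clear] — {back_panel, cam, rail, runner, shelf, stretcher}
7. foot@(0, 0) [-x clear] — {back_panel, cam, foot, rail, runner, shelf, stretcher}

back_panel; rail; shelf; runner; stretcher; cam; foot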